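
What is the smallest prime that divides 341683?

17

341683 is odd.
Digit sum 25, not divisible by 3.
Ends in 3: not divisible by 5.
7: 341683 = 7·48811 + 6
11: 341683 = 11·31062 + 1
13: 341683 = 13·26283 + 4
17: 341683 = 17·20099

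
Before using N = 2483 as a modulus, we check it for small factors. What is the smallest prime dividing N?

13

2483 is odd.
Digit sum 17, not divisible by 3.
Ends in 3: not divisible by 5.
7: 2483 = 7·354 + 5
11: 2483 = 11·225 + 8
13: 2483 = 13·191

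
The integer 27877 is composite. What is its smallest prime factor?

27877 is odd.
Digit sum 31, not divisible by 3.
Ends in 7: not divisible by 5.
7: 27877 = 7·3982 + 3
11: 27877 = 11·2534 + 3
13: 27877 = 13·2144 + 5
17: 27877 = 17·1639 + 14
19: 27877 = 19·1467 + 4
23: 27877 = 23·1212 + 1
29: 27877 = 29·961 + 8
31: 27877 = 31·899 + 8
37: 27877 = 37·753 + 16
41: 27877 = 41·679 + 38
43: 27877 = 43·648 + 13
47: 27877 = 47·593 + 6
53: 27877 = 53·525 + 52
59: 27877 = 59·472 + 29
61: 27877 = 61·457

61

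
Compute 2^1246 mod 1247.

173

2^1 ≡ 2 (mod 1247)
2^2 ≡ 2^2 = 4 ≡ 4 (mod 1247)
2^4 ≡ 4^2 = 16 ≡ 16 (mod 1247)
2^8 ≡ 16^2 = 256 ≡ 256 (mod 1247)
2^16 ≡ 256^2 = 65536 ≡ 692 (mod 1247)
2^32 ≡ 692^2 = 478864 ≡ 16 (mod 1247)
2^64 ≡ 16^2 = 256 ≡ 256 (mod 1247)
2^128 ≡ 256^2 = 65536 ≡ 692 (mod 1247)
2^256 ≡ 692^2 = 478864 ≡ 16 (mod 1247)
2^512 ≡ 16^2 = 256 ≡ 256 (mod 1247)
2^1024 ≡ 256^2 = 65536 ≡ 692 (mod 1247)
1246 = 1024 + 128 + 64 + 16 + 8 + 4 + 2 in binary powers of 2.
So 2^1246 ≡ 692 · 692 · 256 · 692 · 256 · 16 · 4 ≡ 173 (mod 1247).
Since 173 ≠ 1, base 2 is a Fermat witness: 1247 is composite.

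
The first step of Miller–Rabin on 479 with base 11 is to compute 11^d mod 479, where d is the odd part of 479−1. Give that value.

479 − 1 = 478 = 2^1 · 239, so d = 239.
11^1 ≡ 11 (mod 479)
11^2 ≡ 11^2 = 121 ≡ 121 (mod 479)
11^4 ≡ 121^2 = 14641 ≡ 271 (mod 479)
11^8 ≡ 271^2 = 73441 ≡ 154 (mod 479)
11^16 ≡ 154^2 = 23716 ≡ 245 (mod 479)
11^32 ≡ 245^2 = 60025 ≡ 150 (mod 479)
11^64 ≡ 150^2 = 22500 ≡ 466 (mod 479)
11^128 ≡ 466^2 = 217156 ≡ 169 (mod 479)
239 = 128 + 64 + 32 + 8 + 4 + 2 + 1 in binary powers of 2.
So 11^239 ≡ 169 · 466 · 150 · 154 · 271 · 121 · 11 ≡ 1 (mod 479).
Since 11^d ≡ 1 (mod 479), base 11 does not prove 479 composite.

1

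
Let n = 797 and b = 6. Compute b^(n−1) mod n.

1

6^1 ≡ 6 (mod 797)
6^2 ≡ 6^2 = 36 ≡ 36 (mod 797)
6^4 ≡ 36^2 = 1296 ≡ 499 (mod 797)
6^8 ≡ 499^2 = 249001 ≡ 337 (mod 797)
6^16 ≡ 337^2 = 113569 ≡ 395 (mod 797)
6^32 ≡ 395^2 = 156025 ≡ 610 (mod 797)
6^64 ≡ 610^2 = 372100 ≡ 698 (mod 797)
6^128 ≡ 698^2 = 487204 ≡ 237 (mod 797)
6^256 ≡ 237^2 = 56169 ≡ 379 (mod 797)
6^512 ≡ 379^2 = 143641 ≡ 181 (mod 797)
796 = 512 + 256 + 16 + 8 + 4 in binary powers of 2.
So 6^796 ≡ 181 · 379 · 395 · 337 · 499 ≡ 1 (mod 797).
Since the result is 1, base 6 gives no evidence that 797 is composite.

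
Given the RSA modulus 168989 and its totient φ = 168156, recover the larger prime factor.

φ(n) = (p−1)(q−1) = n − (p+q) + 1, so p + q = 168989 − 168156 + 1 = 834.
p and q are the roots of t² − 834t + 168989 = 0.
Discriminant: 834² − 4·168989 = 695556 − 675956 = 19600; √19600 = 140.
q = (834 − 140)/2 = 347, p = (834 + 140)/2 = 487.
Check: 347 · 487 = 168989.

487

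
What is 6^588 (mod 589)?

311

6^1 ≡ 6 (mod 589)
6^2 ≡ 6^2 = 36 ≡ 36 (mod 589)
6^4 ≡ 36^2 = 1296 ≡ 118 (mod 589)
6^8 ≡ 118^2 = 13924 ≡ 377 (mod 589)
6^16 ≡ 377^2 = 142129 ≡ 180 (mod 589)
6^32 ≡ 180^2 = 32400 ≡ 5 (mod 589)
6^64 ≡ 5^2 = 25 ≡ 25 (mod 589)
6^128 ≡ 25^2 = 625 ≡ 36 (mod 589)
6^256 ≡ 36^2 = 1296 ≡ 118 (mod 589)
6^512 ≡ 118^2 = 13924 ≡ 377 (mod 589)
588 = 512 + 64 + 8 + 4 in binary powers of 2.
So 6^588 ≡ 377 · 25 · 377 · 118 ≡ 311 (mod 589).
Since 311 ≠ 1, base 6 is a Fermat witness: 589 is composite.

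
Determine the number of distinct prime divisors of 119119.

4

119119 = 7^2 · 2431
2431 = 11 · 221
221 = 13 · 17
119119 = 7^2 · 11 · 13 · 17, which has 4 distinct prime factors.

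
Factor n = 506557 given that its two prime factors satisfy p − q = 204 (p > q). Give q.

Since p = q + 204, we have 506557 = q(q + 204), so q² + 204q − 506557 = 0.
Discriminant: 204² + 4·506557 = 41616 + 2026228 = 2067844; √2067844 = 1438.
q = (−204 + 1438)/2 = 617, and p = q + 204 = 821.
Check: 617 · 821 = 506557.

617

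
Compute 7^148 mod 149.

7^1 ≡ 7 (mod 149)
7^2 ≡ 7^2 = 49 ≡ 49 (mod 149)
7^4 ≡ 49^2 = 2401 ≡ 17 (mod 149)
7^8 ≡ 17^2 = 289 ≡ 140 (mod 149)
7^16 ≡ 140^2 = 19600 ≡ 81 (mod 149)
7^32 ≡ 81^2 = 6561 ≡ 5 (mod 149)
7^64 ≡ 5^2 = 25 ≡ 25 (mod 149)
7^128 ≡ 25^2 = 625 ≡ 29 (mod 149)
148 = 128 + 16 + 4 in binary powers of 2.
So 7^148 ≡ 29 · 81 · 17 ≡ 1 (mod 149).
Since the result is 1, base 7 gives no evidence that 149 is composite.

1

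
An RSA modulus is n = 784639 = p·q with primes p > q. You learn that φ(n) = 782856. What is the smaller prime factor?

φ(n) = (p−1)(q−1) = n − (p+q) + 1, so p + q = 784639 − 782856 + 1 = 1784.
p and q are the roots of t² − 1784t + 784639 = 0.
Discriminant: 1784² − 4·784639 = 3182656 − 3138556 = 44100; √44100 = 210.
q = (1784 − 210)/2 = 787, p = (1784 + 210)/2 = 997.
Check: 787 · 997 = 784639.

787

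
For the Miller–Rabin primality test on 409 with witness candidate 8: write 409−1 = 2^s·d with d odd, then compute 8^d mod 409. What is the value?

266

409 − 1 = 408 = 2^3 · 51, so d = 51.
8^1 ≡ 8 (mod 409)
8^2 ≡ 8^2 = 64 ≡ 64 (mod 409)
8^4 ≡ 64^2 = 4096 ≡ 6 (mod 409)
8^8 ≡ 6^2 = 36 ≡ 36 (mod 409)
8^16 ≡ 36^2 = 1296 ≡ 69 (mod 409)
8^32 ≡ 69^2 = 4761 ≡ 262 (mod 409)
51 = 32 + 16 + 2 + 1 in binary powers of 2.
So 8^51 ≡ 262 · 69 · 64 · 8 ≡ 266 (mod 409).
Squaring chain: 266 → 408 → 1; reaches −1, so base 8 does not prove 409 composite.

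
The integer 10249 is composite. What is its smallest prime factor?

37

10249 is odd.
Digit sum 16, not divisible by 3.
Ends in 9: not divisible by 5.
7: 10249 = 7·1464 + 1
11: 10249 = 11·931 + 8
13: 10249 = 13·788 + 5
17: 10249 = 17·602 + 15
19: 10249 = 19·539 + 8
23: 10249 = 23·445 + 14
29: 10249 = 29·353 + 12
31: 10249 = 31·330 + 19
37: 10249 = 37·277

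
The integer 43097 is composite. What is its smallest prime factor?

43097 is odd.
Digit sum 23, not divisible by 3.
Ends in 7: not divisible by 5.
7: 43097 = 7·6156 + 5
11: 43097 = 11·3917 + 10
13: 43097 = 13·3315 + 2
17: 43097 = 17·2535 + 2
19: 43097 = 19·2268 + 5
23: 43097 = 23·1873 + 18
29: 43097 = 29·1486 + 3
31: 43097 = 31·1390 + 7
37: 43097 = 37·1164 + 29
41: 43097 = 41·1051 + 6
43: 43097 = 43·1002 + 11
47: 43097 = 47·916 + 45
53: 43097 = 53·813 + 8
59: 43097 = 59·730 + 27
61: 43097 = 61·706 + 31
67: 43097 = 67·643 + 16
71: 43097 = 71·607

71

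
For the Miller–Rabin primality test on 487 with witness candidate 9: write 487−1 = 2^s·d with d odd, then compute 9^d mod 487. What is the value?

487 − 1 = 486 = 2^1 · 243, so d = 243.
9^1 ≡ 9 (mod 487)
9^2 ≡ 9^2 = 81 ≡ 81 (mod 487)
9^4 ≡ 81^2 = 6561 ≡ 230 (mod 487)
9^8 ≡ 230^2 = 52900 ≡ 304 (mod 487)
9^16 ≡ 304^2 = 92416 ≡ 373 (mod 487)
9^32 ≡ 373^2 = 139129 ≡ 334 (mod 487)
9^64 ≡ 334^2 = 111556 ≡ 33 (mod 487)
9^128 ≡ 33^2 = 1089 ≡ 115 (mod 487)
243 = 128 + 64 + 32 + 16 + 2 + 1 in binary powers of 2.
So 9^243 ≡ 115 · 33 · 334 · 373 · 81 · 9 ≡ 1 (mod 487).
Since 9^d ≡ 1 (mod 487), base 9 does not prove 487 composite.

1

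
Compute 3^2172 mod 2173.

3^1 ≡ 3 (mod 2173)
3^2 ≡ 3^2 = 9 ≡ 9 (mod 2173)
3^4 ≡ 9^2 = 81 ≡ 81 (mod 2173)
3^8 ≡ 81^2 = 6561 ≡ 42 (mod 2173)
3^16 ≡ 42^2 = 1764 ≡ 1764 (mod 2173)
3^32 ≡ 1764^2 = 3111696 ≡ 2133 (mod 2173)
3^64 ≡ 2133^2 = 4549689 ≡ 1600 (mod 2173)
3^128 ≡ 1600^2 = 2560000 ≡ 206 (mod 2173)
3^256 ≡ 206^2 = 42436 ≡ 1149 (mod 2173)
3^512 ≡ 1149^2 = 1320201 ≡ 1190 (mod 2173)
3^1024 ≡ 1190^2 = 1416100 ≡ 1477 (mod 2173)
3^2048 ≡ 1477^2 = 2181529 ≡ 2010 (mod 2173)
2172 = 2048 + 64 + 32 + 16 + 8 + 4 in binary powers of 2.
So 3^2172 ≡ 2010 · 1600 · 2133 · 1764 · 42 · 81 ≡ 122 (mod 2173).
Since 122 ≠ 1, base 3 is a Fermat witness: 2173 is composite.

122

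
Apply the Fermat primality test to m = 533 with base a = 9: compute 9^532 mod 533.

165

9^1 ≡ 9 (mod 533)
9^2 ≡ 9^2 = 81 ≡ 81 (mod 533)
9^4 ≡ 81^2 = 6561 ≡ 165 (mod 533)
9^8 ≡ 165^2 = 27225 ≡ 42 (mod 533)
9^16 ≡ 42^2 = 1764 ≡ 165 (mod 533)
9^32 ≡ 165^2 = 27225 ≡ 42 (mod 533)
9^64 ≡ 42^2 = 1764 ≡ 165 (mod 533)
9^128 ≡ 165^2 = 27225 ≡ 42 (mod 533)
9^256 ≡ 42^2 = 1764 ≡ 165 (mod 533)
9^512 ≡ 165^2 = 27225 ≡ 42 (mod 533)
532 = 512 + 16 + 4 in binary powers of 2.
So 9^532 ≡ 42 · 165 · 165 ≡ 165 (mod 533).
Since 165 ≠ 1, base 9 is a Fermat witness: 533 is composite.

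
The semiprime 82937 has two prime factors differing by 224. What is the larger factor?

421

Since p = q + 224, we have 82937 = q(q + 224), so q² + 224q − 82937 = 0.
Discriminant: 224² + 4·82937 = 50176 + 331748 = 381924; √381924 = 618.
q = (−224 + 618)/2 = 197, and p = q + 224 = 421.
Check: 197 · 421 = 82937.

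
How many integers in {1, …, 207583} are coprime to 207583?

196800

Factor: 207583 = 41 · 61 · 83.
φ(207583) = (41−1) · (61−1) · (83−1) = 40 · 60 · 82 = 196800.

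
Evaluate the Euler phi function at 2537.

Factor: 2537 = 43 · 59.
φ(2537) = (43−1) · (59−1) = 42 · 58 = 2436.

2436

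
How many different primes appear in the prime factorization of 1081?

2

1081 = 23 · 47
1081 = 23 · 47, which has 2 distinct prime factors.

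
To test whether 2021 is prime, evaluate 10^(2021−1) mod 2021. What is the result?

1615

10^1 ≡ 10 (mod 2021)
10^2 ≡ 10^2 = 100 ≡ 100 (mod 2021)
10^4 ≡ 100^2 = 10000 ≡ 1916 (mod 2021)
10^8 ≡ 1916^2 = 3671056 ≡ 920 (mod 2021)
10^16 ≡ 920^2 = 846400 ≡ 1622 (mod 2021)
10^32 ≡ 1622^2 = 2630884 ≡ 1563 (mod 2021)
10^64 ≡ 1563^2 = 2442969 ≡ 1601 (mod 2021)
10^128 ≡ 1601^2 = 2563201 ≡ 573 (mod 2021)
10^256 ≡ 573^2 = 328329 ≡ 927 (mod 2021)
10^512 ≡ 927^2 = 859329 ≡ 404 (mod 2021)
10^1024 ≡ 404^2 = 163216 ≡ 1536 (mod 2021)
2020 = 1024 + 512 + 256 + 128 + 64 + 32 + 4 in binary powers of 2.
So 10^2020 ≡ 1536 · 404 · 927 · 573 · 1601 · 1563 · 1916 ≡ 1615 (mod 2021).
Since 1615 ≠ 1, base 10 is a Fermat witness: 2021 is composite.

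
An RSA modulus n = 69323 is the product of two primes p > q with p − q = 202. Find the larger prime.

383

Since p = q + 202, we have 69323 = q(q + 202), so q² + 202q − 69323 = 0.
Discriminant: 202² + 4·69323 = 40804 + 277292 = 318096; √318096 = 564.
q = (−202 + 564)/2 = 181, and p = q + 202 = 383.
Check: 181 · 383 = 69323.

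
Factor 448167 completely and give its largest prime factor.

79

448167 = 3 · 149389
149389 = 31 · 4819
4819 = 61 · 79
79 is prime.
So 448167 = 3 · 31 · 61 · 79; the largest prime factor is 79.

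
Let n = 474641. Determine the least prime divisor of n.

474641 is odd.
Digit sum 26, not divisible by 3.
Ends in 1: not divisible by 5.
7: 474641 = 7·67805 + 6
11: 474641 = 11·43149 + 2
13: 474641 = 13·36510 + 11
17: 474641 = 17·27920 + 1
19: 474641 = 19·24981 + 2
23: 474641 = 23·20636 + 13
29: 474641 = 29·16366 + 27
31: 474641 = 31·15311

31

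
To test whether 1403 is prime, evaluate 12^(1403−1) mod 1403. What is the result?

225

12^1 ≡ 12 (mod 1403)
12^2 ≡ 12^2 = 144 ≡ 144 (mod 1403)
12^4 ≡ 144^2 = 20736 ≡ 1094 (mod 1403)
12^8 ≡ 1094^2 = 1196836 ≡ 77 (mod 1403)
12^16 ≡ 77^2 = 5929 ≡ 317 (mod 1403)
12^32 ≡ 317^2 = 100489 ≡ 876 (mod 1403)
12^64 ≡ 876^2 = 767376 ≡ 1338 (mod 1403)
12^128 ≡ 1338^2 = 1790244 ≡ 16 (mod 1403)
12^256 ≡ 16^2 = 256 ≡ 256 (mod 1403)
12^512 ≡ 256^2 = 65536 ≡ 998 (mod 1403)
12^1024 ≡ 998^2 = 996004 ≡ 1277 (mod 1403)
1402 = 1024 + 256 + 64 + 32 + 16 + 8 + 2 in binary powers of 2.
So 12^1402 ≡ 1277 · 256 · 1338 · 876 · 317 · 77 · 144 ≡ 225 (mod 1403).
Since 225 ≠ 1, base 12 is a Fermat witness: 1403 is composite.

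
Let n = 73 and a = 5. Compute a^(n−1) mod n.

1

5^1 ≡ 5 (mod 73)
5^2 ≡ 5^2 = 25 ≡ 25 (mod 73)
5^4 ≡ 25^2 = 625 ≡ 41 (mod 73)
5^8 ≡ 41^2 = 1681 ≡ 2 (mod 73)
5^16 ≡ 2^2 = 4 ≡ 4 (mod 73)
5^32 ≡ 4^2 = 16 ≡ 16 (mod 73)
5^64 ≡ 16^2 = 256 ≡ 37 (mod 73)
72 = 64 + 8 in binary powers of 2.
So 5^72 ≡ 37 · 2 ≡ 1 (mod 73).
Since the result is 1, base 5 gives no evidence that 73 is composite.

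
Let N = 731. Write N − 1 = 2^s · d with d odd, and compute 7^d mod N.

295

731 − 1 = 730 = 2^1 · 365, so d = 365.
7^1 ≡ 7 (mod 731)
7^2 ≡ 7^2 = 49 ≡ 49 (mod 731)
7^4 ≡ 49^2 = 2401 ≡ 208 (mod 731)
7^8 ≡ 208^2 = 43264 ≡ 135 (mod 731)
7^16 ≡ 135^2 = 18225 ≡ 681 (mod 731)
7^32 ≡ 681^2 = 463761 ≡ 307 (mod 731)
7^64 ≡ 307^2 = 94249 ≡ 681 (mod 731)
7^128 ≡ 681^2 = 463761 ≡ 307 (mod 731)
7^256 ≡ 307^2 = 94249 ≡ 681 (mod 731)
365 = 256 + 64 + 32 + 8 + 4 + 1 in binary powers of 2.
So 7^365 ≡ 681 · 681 · 307 · 135 · 208 · 7 ≡ 295 (mod 731).
Squaring chain: 295; never reaches −1, so base 7 is a Miller–Rabin witness that 731 is composite.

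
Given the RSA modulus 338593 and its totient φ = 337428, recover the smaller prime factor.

547

φ(n) = (p−1)(q−1) = n − (p+q) + 1, so p + q = 338593 − 337428 + 1 = 1166.
p and q are the roots of t² − 1166t + 338593 = 0.
Discriminant: 1166² − 4·338593 = 1359556 − 1354372 = 5184; √5184 = 72.
q = (1166 − 72)/2 = 547, p = (1166 + 72)/2 = 619.
Check: 547 · 619 = 338593.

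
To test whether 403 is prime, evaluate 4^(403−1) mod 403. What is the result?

326

4^1 ≡ 4 (mod 403)
4^2 ≡ 4^2 = 16 ≡ 16 (mod 403)
4^4 ≡ 16^2 = 256 ≡ 256 (mod 403)
4^8 ≡ 256^2 = 65536 ≡ 250 (mod 403)
4^16 ≡ 250^2 = 62500 ≡ 35 (mod 403)
4^32 ≡ 35^2 = 1225 ≡ 16 (mod 403)
4^64 ≡ 16^2 = 256 ≡ 256 (mod 403)
4^128 ≡ 256^2 = 65536 ≡ 250 (mod 403)
4^256 ≡ 250^2 = 62500 ≡ 35 (mod 403)
402 = 256 + 128 + 16 + 2 in binary powers of 2.
So 4^402 ≡ 35 · 250 · 35 · 16 ≡ 326 (mod 403).
Since 326 ≠ 1, base 4 is a Fermat witness: 403 is composite.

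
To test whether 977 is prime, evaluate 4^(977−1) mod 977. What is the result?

4^1 ≡ 4 (mod 977)
4^2 ≡ 4^2 = 16 ≡ 16 (mod 977)
4^4 ≡ 16^2 = 256 ≡ 256 (mod 977)
4^8 ≡ 256^2 = 65536 ≡ 77 (mod 977)
4^16 ≡ 77^2 = 5929 ≡ 67 (mod 977)
4^32 ≡ 67^2 = 4489 ≡ 581 (mod 977)
4^64 ≡ 581^2 = 337561 ≡ 496 (mod 977)
4^128 ≡ 496^2 = 246016 ≡ 789 (mod 977)
4^256 ≡ 789^2 = 622521 ≡ 172 (mod 977)
4^512 ≡ 172^2 = 29584 ≡ 274 (mod 977)
976 = 512 + 256 + 128 + 64 + 16 in binary powers of 2.
So 4^976 ≡ 274 · 172 · 789 · 496 · 67 ≡ 1 (mod 977).
Since the result is 1, base 4 gives no evidence that 977 is composite.

1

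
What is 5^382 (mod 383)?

1

5^1 ≡ 5 (mod 383)
5^2 ≡ 5^2 = 25 ≡ 25 (mod 383)
5^4 ≡ 25^2 = 625 ≡ 242 (mod 383)
5^8 ≡ 242^2 = 58564 ≡ 348 (mod 383)
5^16 ≡ 348^2 = 121104 ≡ 76 (mod 383)
5^32 ≡ 76^2 = 5776 ≡ 31 (mod 383)
5^64 ≡ 31^2 = 961 ≡ 195 (mod 383)
5^128 ≡ 195^2 = 38025 ≡ 108 (mod 383)
5^256 ≡ 108^2 = 11664 ≡ 174 (mod 383)
382 = 256 + 64 + 32 + 16 + 8 + 4 + 2 in binary powers of 2.
So 5^382 ≡ 174 · 195 · 31 · 76 · 348 · 242 · 25 ≡ 1 (mod 383).
Since the result is 1, base 5 gives no evidence that 383 is composite.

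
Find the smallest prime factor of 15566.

15566 is even: 2 divides it.

2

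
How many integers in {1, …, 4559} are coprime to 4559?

4416

Factor: 4559 = 47 · 97.
φ(4559) = (47−1) · (97−1) = 46 · 96 = 4416.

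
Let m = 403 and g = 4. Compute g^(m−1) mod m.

326

4^1 ≡ 4 (mod 403)
4^2 ≡ 4^2 = 16 ≡ 16 (mod 403)
4^4 ≡ 16^2 = 256 ≡ 256 (mod 403)
4^8 ≡ 256^2 = 65536 ≡ 250 (mod 403)
4^16 ≡ 250^2 = 62500 ≡ 35 (mod 403)
4^32 ≡ 35^2 = 1225 ≡ 16 (mod 403)
4^64 ≡ 16^2 = 256 ≡ 256 (mod 403)
4^128 ≡ 256^2 = 65536 ≡ 250 (mod 403)
4^256 ≡ 250^2 = 62500 ≡ 35 (mod 403)
402 = 256 + 128 + 16 + 2 in binary powers of 2.
So 4^402 ≡ 35 · 250 · 35 · 16 ≡ 326 (mod 403).
Since 326 ≠ 1, base 4 is a Fermat witness: 403 is composite.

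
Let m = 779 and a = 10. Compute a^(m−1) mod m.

10^1 ≡ 10 (mod 779)
10^2 ≡ 10^2 = 100 ≡ 100 (mod 779)
10^4 ≡ 100^2 = 10000 ≡ 652 (mod 779)
10^8 ≡ 652^2 = 425104 ≡ 549 (mod 779)
10^16 ≡ 549^2 = 301401 ≡ 707 (mod 779)
10^32 ≡ 707^2 = 499849 ≡ 510 (mod 779)
10^64 ≡ 510^2 = 260100 ≡ 693 (mod 779)
10^128 ≡ 693^2 = 480249 ≡ 385 (mod 779)
10^256 ≡ 385^2 = 148225 ≡ 215 (mod 779)
10^512 ≡ 215^2 = 46225 ≡ 264 (mod 779)
778 = 512 + 256 + 8 + 2 in binary powers of 2.
So 10^778 ≡ 264 · 215 · 549 · 100 ≡ 139 (mod 779).
Since 139 ≠ 1, base 10 is a Fermat witness: 779 is composite.

139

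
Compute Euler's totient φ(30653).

25200

Factor: 30653 = 7 · 29 · 151.
φ(30653) = (7−1) · (29−1) · (151−1) = 6 · 28 · 150 = 25200.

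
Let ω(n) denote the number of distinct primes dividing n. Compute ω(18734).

18734 = 2 · 9367
9367 = 17 · 551
551 = 19 · 29
18734 = 2 · 17 · 19 · 29, which has 4 distinct prime factors.

4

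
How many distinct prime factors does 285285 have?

6

285285 = 3 · 95095
95095 = 5 · 19019
19019 = 7 · 2717
2717 = 11 · 247
247 = 13 · 19
285285 = 3 · 5 · 7 · 11 · 13 · 19, which has 6 distinct prime factors.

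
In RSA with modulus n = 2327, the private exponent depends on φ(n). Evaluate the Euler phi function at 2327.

Factor: 2327 = 13 · 179.
φ(2327) = (13−1) · (179−1) = 12 · 178 = 2136.

2136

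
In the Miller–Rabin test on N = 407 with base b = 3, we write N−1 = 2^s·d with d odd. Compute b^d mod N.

407 − 1 = 406 = 2^1 · 203, so d = 203.
3^1 ≡ 3 (mod 407)
3^2 ≡ 3^2 = 9 ≡ 9 (mod 407)
3^4 ≡ 9^2 = 81 ≡ 81 (mod 407)
3^8 ≡ 81^2 = 6561 ≡ 49 (mod 407)
3^16 ≡ 49^2 = 2401 ≡ 366 (mod 407)
3^32 ≡ 366^2 = 133956 ≡ 53 (mod 407)
3^64 ≡ 53^2 = 2809 ≡ 367 (mod 407)
3^128 ≡ 367^2 = 134689 ≡ 379 (mod 407)
203 = 128 + 64 + 8 + 2 + 1 in binary powers of 2.
So 3^203 ≡ 379 · 367 · 49 · 9 · 3 ≡ 280 (mod 407).
Squaring chain: 280; never reaches −1, so base 3 is a Miller–Rabin witness that 407 is composite.

280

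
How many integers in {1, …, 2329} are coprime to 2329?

Factor: 2329 = 17 · 137.
φ(2329) = (17−1) · (137−1) = 16 · 136 = 2176.

2176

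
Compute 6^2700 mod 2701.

6^1 ≡ 6 (mod 2701)
6^2 ≡ 6^2 = 36 ≡ 36 (mod 2701)
6^4 ≡ 36^2 = 1296 ≡ 1296 (mod 2701)
6^8 ≡ 1296^2 = 1679616 ≡ 2295 (mod 2701)
6^16 ≡ 2295^2 = 5267025 ≡ 75 (mod 2701)
6^32 ≡ 75^2 = 5625 ≡ 223 (mod 2701)
6^64 ≡ 223^2 = 49729 ≡ 1111 (mod 2701)
6^128 ≡ 1111^2 = 1234321 ≡ 2665 (mod 2701)
6^256 ≡ 2665^2 = 7102225 ≡ 1296 (mod 2701)
6^512 ≡ 1296^2 = 1679616 ≡ 2295 (mod 2701)
6^1024 ≡ 2295^2 = 5267025 ≡ 75 (mod 2701)
6^2048 ≡ 75^2 = 5625 ≡ 223 (mod 2701)
2700 = 2048 + 512 + 128 + 8 + 4 in binary powers of 2.
So 6^2700 ≡ 223 · 2295 · 2665 · 2295 · 1296 ≡ 1 (mod 2701).
Since the result is 1, base 6 gives no evidence that 2701 is composite.

1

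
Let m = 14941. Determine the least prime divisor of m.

14941 is odd.
Digit sum 19, not divisible by 3.
Ends in 1: not divisible by 5.
7: 14941 = 7·2134 + 3
11: 14941 = 11·1358 + 3
13: 14941 = 13·1149 + 4
17: 14941 = 17·878 + 15
19: 14941 = 19·786 + 7
23: 14941 = 23·649 + 14
29: 14941 = 29·515 + 6
31: 14941 = 31·481 + 30
37: 14941 = 37·403 + 30
41: 14941 = 41·364 + 17
43: 14941 = 43·347 + 20
47: 14941 = 47·317 + 42
53: 14941 = 53·281 + 48
59: 14941 = 59·253 + 14
61: 14941 = 61·244 + 57
67: 14941 = 67·223

67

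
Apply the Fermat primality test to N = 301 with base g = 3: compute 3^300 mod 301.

127

3^1 ≡ 3 (mod 301)
3^2 ≡ 3^2 = 9 ≡ 9 (mod 301)
3^4 ≡ 9^2 = 81 ≡ 81 (mod 301)
3^8 ≡ 81^2 = 6561 ≡ 240 (mod 301)
3^16 ≡ 240^2 = 57600 ≡ 109 (mod 301)
3^32 ≡ 109^2 = 11881 ≡ 142 (mod 301)
3^64 ≡ 142^2 = 20164 ≡ 298 (mod 301)
3^128 ≡ 298^2 = 88804 ≡ 9 (mod 301)
3^256 ≡ 9^2 = 81 ≡ 81 (mod 301)
300 = 256 + 32 + 8 + 4 in binary powers of 2.
So 3^300 ≡ 81 · 142 · 240 · 81 ≡ 127 (mod 301).
Since 127 ≠ 1, base 3 is a Fermat witness: 301 is composite.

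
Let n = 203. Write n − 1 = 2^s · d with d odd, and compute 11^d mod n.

203 − 1 = 202 = 2^1 · 101, so d = 101.
11^1 ≡ 11 (mod 203)
11^2 ≡ 11^2 = 121 ≡ 121 (mod 203)
11^4 ≡ 121^2 = 14641 ≡ 25 (mod 203)
11^8 ≡ 25^2 = 625 ≡ 16 (mod 203)
11^16 ≡ 16^2 = 256 ≡ 53 (mod 203)
11^32 ≡ 53^2 = 2809 ≡ 170 (mod 203)
11^64 ≡ 170^2 = 28900 ≡ 74 (mod 203)
101 = 64 + 32 + 4 + 1 in binary powers of 2.
So 11^101 ≡ 74 · 170 · 25 · 11 ≡ 177 (mod 203).
Squaring chain: 177; never reaches −1, so base 11 is a Miller–Rabin witness that 203 is composite.

177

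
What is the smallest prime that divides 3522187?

3522187 is odd.
Digit sum 28, not divisible by 3.
Ends in 7: not divisible by 5.
7: 3522187 = 7·503169 + 4
11: 3522187 = 11·320198 + 9
13: 3522187 = 13·270937 + 6
17: 3522187 = 17·207187 + 8
19: 3522187 = 19·185378 + 5
23: 3522187 = 23·153138 + 13
29: 3522187 = 29·121454 + 21
31: 3522187 = 31·113618 + 29
37: 3522187 = 37·95194 + 9
41: 3522187 = 41·85907

41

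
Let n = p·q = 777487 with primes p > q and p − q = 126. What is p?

Since p = q + 126, we have 777487 = q(q + 126), so q² + 126q − 777487 = 0.
Discriminant: 126² + 4·777487 = 15876 + 3109948 = 3125824; √3125824 = 1768.
q = (−126 + 1768)/2 = 821, and p = q + 126 = 947.
Check: 821 · 947 = 777487.

947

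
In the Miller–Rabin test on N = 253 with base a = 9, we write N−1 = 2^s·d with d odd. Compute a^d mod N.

36

253 − 1 = 252 = 2^2 · 63, so d = 63.
9^1 ≡ 9 (mod 253)
9^2 ≡ 9^2 = 81 ≡ 81 (mod 253)
9^4 ≡ 81^2 = 6561 ≡ 236 (mod 253)
9^8 ≡ 236^2 = 55696 ≡ 36 (mod 253)
9^16 ≡ 36^2 = 1296 ≡ 31 (mod 253)
9^32 ≡ 31^2 = 961 ≡ 202 (mod 253)
63 = 32 + 16 + 8 + 4 + 2 + 1 in binary powers of 2.
So 9^63 ≡ 202 · 31 · 36 · 236 · 81 · 9 ≡ 36 (mod 253).
Squaring chain: 36 → 31; never reaches −1, so base 9 is a Miller–Rabin witness that 253 is composite.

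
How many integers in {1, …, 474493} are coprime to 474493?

453600

Factor: 474493 = 41 · 71 · 163.
φ(474493) = (41−1) · (71−1) · (163−1) = 40 · 70 · 162 = 453600.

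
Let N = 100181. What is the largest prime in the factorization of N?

83

100181 = 17 · 5893
5893 = 71 · 83
83 is prime.
So 100181 = 17 · 71 · 83; the largest prime factor is 83.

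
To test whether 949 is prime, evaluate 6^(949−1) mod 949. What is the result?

6^1 ≡ 6 (mod 949)
6^2 ≡ 6^2 = 36 ≡ 36 (mod 949)
6^4 ≡ 36^2 = 1296 ≡ 347 (mod 949)
6^8 ≡ 347^2 = 120409 ≡ 835 (mod 949)
6^16 ≡ 835^2 = 697225 ≡ 659 (mod 949)
6^32 ≡ 659^2 = 434281 ≡ 588 (mod 949)
6^64 ≡ 588^2 = 345744 ≡ 308 (mod 949)
6^128 ≡ 308^2 = 94864 ≡ 913 (mod 949)
6^256 ≡ 913^2 = 833569 ≡ 347 (mod 949)
6^512 ≡ 347^2 = 120409 ≡ 835 (mod 949)
948 = 512 + 256 + 128 + 32 + 16 + 4 in binary powers of 2.
So 6^948 ≡ 835 · 347 · 913 · 588 · 659 · 347 ≡ 300 (mod 949).
Since 300 ≠ 1, base 6 is a Fermat witness: 949 is composite.

300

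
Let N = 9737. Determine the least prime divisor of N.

9737 is odd.
Digit sum 26, not divisible by 3.
Ends in 7: not divisible by 5.
7: 9737 = 7·1391

7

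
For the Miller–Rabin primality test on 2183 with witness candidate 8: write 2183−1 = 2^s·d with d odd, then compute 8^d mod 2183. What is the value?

2183 − 1 = 2182 = 2^1 · 1091, so d = 1091.
8^1 ≡ 8 (mod 2183)
8^2 ≡ 8^2 = 64 ≡ 64 (mod 2183)
8^4 ≡ 64^2 = 4096 ≡ 1913 (mod 2183)
8^8 ≡ 1913^2 = 3659569 ≡ 861 (mod 2183)
8^16 ≡ 861^2 = 741321 ≡ 1284 (mod 2183)
8^32 ≡ 1284^2 = 1648656 ≡ 491 (mod 2183)
8^64 ≡ 491^2 = 241081 ≡ 951 (mod 2183)
8^128 ≡ 951^2 = 904401 ≡ 639 (mod 2183)
8^256 ≡ 639^2 = 408321 ≡ 100 (mod 2183)
8^512 ≡ 100^2 = 10000 ≡ 1268 (mod 2183)
8^1024 ≡ 1268^2 = 1607824 ≡ 1136 (mod 2183)
1091 = 1024 + 64 + 2 + 1 in binary powers of 2.
So 8^1091 ≡ 1136 · 951 · 64 · 8 ≡ 1309 (mod 2183).
Squaring chain: 1309; never reaches −1, so base 8 is a Miller–Rabin witness that 2183 is composite.

1309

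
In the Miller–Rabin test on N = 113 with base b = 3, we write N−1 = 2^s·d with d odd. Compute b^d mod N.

113 − 1 = 112 = 2^4 · 7, so d = 7.
3^1 ≡ 3 (mod 113)
3^2 ≡ 3^2 = 9 ≡ 9 (mod 113)
3^4 ≡ 9^2 = 81 ≡ 81 (mod 113)
7 = 4 + 2 + 1 in binary powers of 2.
So 3^7 ≡ 81 · 9 · 3 ≡ 40 (mod 113).
Squaring chain: 40 → 18 → 98 → 112; reaches −1, so base 3 does not prove 113 composite.

40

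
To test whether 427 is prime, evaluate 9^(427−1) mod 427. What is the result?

253

9^1 ≡ 9 (mod 427)
9^2 ≡ 9^2 = 81 ≡ 81 (mod 427)
9^4 ≡ 81^2 = 6561 ≡ 156 (mod 427)
9^8 ≡ 156^2 = 24336 ≡ 424 (mod 427)
9^16 ≡ 424^2 = 179776 ≡ 9 (mod 427)
9^32 ≡ 9^2 = 81 ≡ 81 (mod 427)
9^64 ≡ 81^2 = 6561 ≡ 156 (mod 427)
9^128 ≡ 156^2 = 24336 ≡ 424 (mod 427)
9^256 ≡ 424^2 = 179776 ≡ 9 (mod 427)
426 = 256 + 128 + 32 + 8 + 2 in binary powers of 2.
So 9^426 ≡ 9 · 424 · 81 · 424 · 81 ≡ 253 (mod 427).
Since 253 ≠ 1, base 9 is a Fermat witness: 427 is composite.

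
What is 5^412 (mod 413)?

5^1 ≡ 5 (mod 413)
5^2 ≡ 5^2 = 25 ≡ 25 (mod 413)
5^4 ≡ 25^2 = 625 ≡ 212 (mod 413)
5^8 ≡ 212^2 = 44944 ≡ 340 (mod 413)
5^16 ≡ 340^2 = 115600 ≡ 373 (mod 413)
5^32 ≡ 373^2 = 139129 ≡ 361 (mod 413)
5^64 ≡ 361^2 = 130321 ≡ 226 (mod 413)
5^128 ≡ 226^2 = 51076 ≡ 277 (mod 413)
5^256 ≡ 277^2 = 76729 ≡ 324 (mod 413)
412 = 256 + 128 + 16 + 8 + 4 in binary powers of 2.
So 5^412 ≡ 324 · 277 · 373 · 340 · 212 ≡ 226 (mod 413).
Since 226 ≠ 1, base 5 is a Fermat witness: 413 is composite.

226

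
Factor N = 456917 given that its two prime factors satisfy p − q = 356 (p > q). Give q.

521

Since p = q + 356, we have 456917 = q(q + 356), so q² + 356q − 456917 = 0.
Discriminant: 356² + 4·456917 = 126736 + 1827668 = 1954404; √1954404 = 1398.
q = (−356 + 1398)/2 = 521, and p = q + 356 = 877.
Check: 521 · 877 = 456917.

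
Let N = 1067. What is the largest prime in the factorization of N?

1067 = 11 · 97
97 is prime.
So 1067 = 11 · 97; the largest prime factor is 97.

97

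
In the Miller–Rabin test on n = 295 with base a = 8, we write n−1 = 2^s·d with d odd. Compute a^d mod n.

295 − 1 = 294 = 2^1 · 147, so d = 147.
8^1 ≡ 8 (mod 295)
8^2 ≡ 8^2 = 64 ≡ 64 (mod 295)
8^4 ≡ 64^2 = 4096 ≡ 261 (mod 295)
8^8 ≡ 261^2 = 68121 ≡ 271 (mod 295)
8^16 ≡ 271^2 = 73441 ≡ 281 (mod 295)
8^32 ≡ 281^2 = 78961 ≡ 196 (mod 295)
8^64 ≡ 196^2 = 38416 ≡ 66 (mod 295)
8^128 ≡ 66^2 = 4356 ≡ 226 (mod 295)
147 = 128 + 16 + 2 + 1 in binary powers of 2.
So 8^147 ≡ 226 · 281 · 64 · 8 ≡ 172 (mod 295).
Squaring chain: 172; never reaches −1, so base 8 is a Miller–Rabin witness that 295 is composite.

172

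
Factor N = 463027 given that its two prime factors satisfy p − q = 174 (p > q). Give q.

599

Since p = q + 174, we have 463027 = q(q + 174), so q² + 174q − 463027 = 0.
Discriminant: 174² + 4·463027 = 30276 + 1852108 = 1882384; √1882384 = 1372.
q = (−174 + 1372)/2 = 599, and p = q + 174 = 773.
Check: 599 · 773 = 463027.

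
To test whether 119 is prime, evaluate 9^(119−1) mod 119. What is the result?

72

9^1 ≡ 9 (mod 119)
9^2 ≡ 9^2 = 81 ≡ 81 (mod 119)
9^4 ≡ 81^2 = 6561 ≡ 16 (mod 119)
9^8 ≡ 16^2 = 256 ≡ 18 (mod 119)
9^16 ≡ 18^2 = 324 ≡ 86 (mod 119)
9^32 ≡ 86^2 = 7396 ≡ 18 (mod 119)
9^64 ≡ 18^2 = 324 ≡ 86 (mod 119)
118 = 64 + 32 + 16 + 4 + 2 in binary powers of 2.
So 9^118 ≡ 86 · 18 · 86 · 16 · 81 ≡ 72 (mod 119).
Since 72 ≠ 1, base 9 is a Fermat witness: 119 is composite.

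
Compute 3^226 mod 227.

3^1 ≡ 3 (mod 227)
3^2 ≡ 3^2 = 9 ≡ 9 (mod 227)
3^4 ≡ 9^2 = 81 ≡ 81 (mod 227)
3^8 ≡ 81^2 = 6561 ≡ 205 (mod 227)
3^16 ≡ 205^2 = 42025 ≡ 30 (mod 227)
3^32 ≡ 30^2 = 900 ≡ 219 (mod 227)
3^64 ≡ 219^2 = 47961 ≡ 64 (mod 227)
3^128 ≡ 64^2 = 4096 ≡ 10 (mod 227)
226 = 128 + 64 + 32 + 2 in binary powers of 2.
So 3^226 ≡ 10 · 64 · 219 · 9 ≡ 1 (mod 227).
Since the result is 1, base 3 gives no evidence that 227 is composite.

1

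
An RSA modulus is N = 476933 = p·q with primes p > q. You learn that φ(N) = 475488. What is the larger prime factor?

937

φ(n) = (p−1)(q−1) = n − (p+q) + 1, so p + q = 476933 − 475488 + 1 = 1446.
p and q are the roots of t² − 1446t + 476933 = 0.
Discriminant: 1446² − 4·476933 = 2090916 − 1907732 = 183184; √183184 = 428.
q = (1446 − 428)/2 = 509, p = (1446 + 428)/2 = 937.
Check: 509 · 937 = 476933.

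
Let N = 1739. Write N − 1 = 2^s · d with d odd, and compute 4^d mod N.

1739 − 1 = 1738 = 2^1 · 869, so d = 869.
4^1 ≡ 4 (mod 1739)
4^2 ≡ 4^2 = 16 ≡ 16 (mod 1739)
4^4 ≡ 16^2 = 256 ≡ 256 (mod 1739)
4^8 ≡ 256^2 = 65536 ≡ 1193 (mod 1739)
4^16 ≡ 1193^2 = 1423249 ≡ 747 (mod 1739)
4^32 ≡ 747^2 = 558009 ≡ 1529 (mod 1739)
4^64 ≡ 1529^2 = 2337841 ≡ 625 (mod 1739)
4^128 ≡ 625^2 = 390625 ≡ 1089 (mod 1739)
4^256 ≡ 1089^2 = 1185921 ≡ 1662 (mod 1739)
4^512 ≡ 1662^2 = 2762244 ≡ 712 (mod 1739)
869 = 512 + 256 + 64 + 32 + 4 + 1 in binary powers of 2.
So 4^869 ≡ 712 · 1662 · 625 · 1529 · 256 · 4 ≡ 1283 (mod 1739).
Squaring chain: 1283; never reaches −1, so base 4 is a Miller–Rabin witness that 1739 is composite.

1283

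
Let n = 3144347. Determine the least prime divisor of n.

3144347 is odd.
Digit sum 26, not divisible by 3.
Ends in 7: not divisible by 5.
7: 3144347 = 7·449192 + 3
11: 3144347 = 11·285849 + 8
13: 3144347 = 13·241872 + 11
17: 3144347 = 17·184961 + 10
19: 3144347 = 19·165491 + 18
23: 3144347 = 23·136710 + 17
29: 3144347 = 29·108425 + 22
31: 3144347 = 31·101430 + 17
37: 3144347 = 37·84982 + 13
41: 3144347 = 41·76691 + 16
43: 3144347 = 43·73124 + 15
47: 3144347 = 47·66901

47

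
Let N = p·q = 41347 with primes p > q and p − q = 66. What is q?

173

Since p = q + 66, we have 41347 = q(q + 66), so q² + 66q − 41347 = 0.
Discriminant: 66² + 4·41347 = 4356 + 165388 = 169744; √169744 = 412.
q = (−66 + 412)/2 = 173, and p = q + 66 = 239.
Check: 173 · 239 = 41347.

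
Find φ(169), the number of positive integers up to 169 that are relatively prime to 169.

Factor: 169 = 13^2.
φ(169) = 13^1·(13−1) = 156.

156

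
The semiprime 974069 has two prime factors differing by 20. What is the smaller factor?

977

Since p = q + 20, we have 974069 = q(q + 20), so q² + 20q − 974069 = 0.
Discriminant: 20² + 4·974069 = 400 + 3896276 = 3896676; √3896676 = 1974.
q = (−20 + 1974)/2 = 977, and p = q + 20 = 997.
Check: 977 · 997 = 974069.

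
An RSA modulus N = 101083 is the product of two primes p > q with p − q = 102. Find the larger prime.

Since p = q + 102, we have 101083 = q(q + 102), so q² + 102q − 101083 = 0.
Discriminant: 102² + 4·101083 = 10404 + 404332 = 414736; √414736 = 644.
q = (−102 + 644)/2 = 271, and p = q + 102 = 373.
Check: 271 · 373 = 101083.

373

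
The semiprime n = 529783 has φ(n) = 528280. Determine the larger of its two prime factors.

φ(n) = (p−1)(q−1) = n − (p+q) + 1, so p + q = 529783 − 528280 + 1 = 1504.
p and q are the roots of t² − 1504t + 529783 = 0.
Discriminant: 1504² − 4·529783 = 2262016 − 2119132 = 142884; √142884 = 378.
q = (1504 − 378)/2 = 563, p = (1504 + 378)/2 = 941.
Check: 563 · 941 = 529783.

941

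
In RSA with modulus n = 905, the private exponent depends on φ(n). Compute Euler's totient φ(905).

720

Factor: 905 = 5 · 181.
φ(905) = (5−1) · (181−1) = 4 · 180 = 720.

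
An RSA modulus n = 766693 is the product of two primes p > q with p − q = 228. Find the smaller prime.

Since p = q + 228, we have 766693 = q(q + 228), so q² + 228q − 766693 = 0.
Discriminant: 228² + 4·766693 = 51984 + 3066772 = 3118756; √3118756 = 1766.
q = (−228 + 1766)/2 = 769, and p = q + 228 = 997.
Check: 769 · 997 = 766693.

769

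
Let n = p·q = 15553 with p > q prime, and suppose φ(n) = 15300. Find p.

φ(n) = (p−1)(q−1) = n − (p+q) + 1, so p + q = 15553 − 15300 + 1 = 254.
p and q are the roots of t² − 254t + 15553 = 0.
Discriminant: 254² − 4·15553 = 64516 − 62212 = 2304; √2304 = 48.
q = (254 − 48)/2 = 103, p = (254 + 48)/2 = 151.
Check: 103 · 151 = 15553.

151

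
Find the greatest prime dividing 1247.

43

1247 = 29 · 43
43 is prime.
So 1247 = 29 · 43; the largest prime factor is 43.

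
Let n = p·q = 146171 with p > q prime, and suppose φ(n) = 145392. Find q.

φ(n) = (p−1)(q−1) = n − (p+q) + 1, so p + q = 146171 − 145392 + 1 = 780.
p and q are the roots of t² − 780t + 146171 = 0.
Discriminant: 780² − 4·146171 = 608400 − 584684 = 23716; √23716 = 154.
q = (780 − 154)/2 = 313, p = (780 + 154)/2 = 467.
Check: 313 · 467 = 146171.

313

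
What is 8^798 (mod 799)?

8^1 ≡ 8 (mod 799)
8^2 ≡ 8^2 = 64 ≡ 64 (mod 799)
8^4 ≡ 64^2 = 4096 ≡ 101 (mod 799)
8^8 ≡ 101^2 = 10201 ≡ 613 (mod 799)
8^16 ≡ 613^2 = 375769 ≡ 239 (mod 799)
8^32 ≡ 239^2 = 57121 ≡ 392 (mod 799)
8^64 ≡ 392^2 = 153664 ≡ 256 (mod 799)
8^128 ≡ 256^2 = 65536 ≡ 18 (mod 799)
8^256 ≡ 18^2 = 324 ≡ 324 (mod 799)
8^512 ≡ 324^2 = 104976 ≡ 307 (mod 799)
798 = 512 + 256 + 16 + 8 + 4 + 2 in binary powers of 2.
So 8^798 ≡ 307 · 324 · 239 · 613 · 101 · 64 ≡ 4 (mod 799).
Since 4 ≠ 1, base 8 is a Fermat witness: 799 is composite.

4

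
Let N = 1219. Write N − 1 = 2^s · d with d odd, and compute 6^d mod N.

767

1219 − 1 = 1218 = 2^1 · 609, so d = 609.
6^1 ≡ 6 (mod 1219)
6^2 ≡ 6^2 = 36 ≡ 36 (mod 1219)
6^4 ≡ 36^2 = 1296 ≡ 77 (mod 1219)
6^8 ≡ 77^2 = 5929 ≡ 1053 (mod 1219)
6^16 ≡ 1053^2 = 1108809 ≡ 738 (mod 1219)
6^32 ≡ 738^2 = 544644 ≡ 970 (mod 1219)
6^64 ≡ 970^2 = 940900 ≡ 1051 (mod 1219)
6^128 ≡ 1051^2 = 1104601 ≡ 187 (mod 1219)
6^256 ≡ 187^2 = 34969 ≡ 837 (mod 1219)
6^512 ≡ 837^2 = 700569 ≡ 863 (mod 1219)
609 = 512 + 64 + 32 + 1 in binary powers of 2.
So 6^609 ≡ 863 · 1051 · 970 · 6 ≡ 767 (mod 1219).
Squaring chain: 767; never reaches −1, so base 6 is a Miller–Rabin witness that 1219 is composite.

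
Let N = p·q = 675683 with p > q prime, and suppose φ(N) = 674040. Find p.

823

φ(n) = (p−1)(q−1) = n − (p+q) + 1, so p + q = 675683 − 674040 + 1 = 1644.
p and q are the roots of t² − 1644t + 675683 = 0.
Discriminant: 1644² − 4·675683 = 2702736 − 2702732 = 4; √4 = 2.
q = (1644 − 2)/2 = 821, p = (1644 + 2)/2 = 823.
Check: 821 · 823 = 675683.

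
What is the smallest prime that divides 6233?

6233 is odd.
Digit sum 14, not divisible by 3.
Ends in 3: not divisible by 5.
7: 6233 = 7·890 + 3
11: 6233 = 11·566 + 7
13: 6233 = 13·479 + 6
17: 6233 = 17·366 + 11
19: 6233 = 19·328 + 1
23: 6233 = 23·271

23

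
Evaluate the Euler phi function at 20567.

20280

Factor: 20567 = 131 · 157.
φ(20567) = (131−1) · (157−1) = 130 · 156 = 20280.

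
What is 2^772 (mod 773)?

2^1 ≡ 2 (mod 773)
2^2 ≡ 2^2 = 4 ≡ 4 (mod 773)
2^4 ≡ 4^2 = 16 ≡ 16 (mod 773)
2^8 ≡ 16^2 = 256 ≡ 256 (mod 773)
2^16 ≡ 256^2 = 65536 ≡ 604 (mod 773)
2^32 ≡ 604^2 = 364816 ≡ 733 (mod 773)
2^64 ≡ 733^2 = 537289 ≡ 54 (mod 773)
2^128 ≡ 54^2 = 2916 ≡ 597 (mod 773)
2^256 ≡ 597^2 = 356409 ≡ 56 (mod 773)
2^512 ≡ 56^2 = 3136 ≡ 44 (mod 773)
772 = 512 + 256 + 4 in binary powers of 2.
So 2^772 ≡ 44 · 56 · 16 ≡ 1 (mod 773).
Since the result is 1, base 2 gives no evidence that 773 is composite.

1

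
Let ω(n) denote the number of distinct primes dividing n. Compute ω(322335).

322335 = 3^2 · 35815
35815 = 5 · 7163
7163 = 13 · 551
551 = 19 · 29
322335 = 3^2 · 5 · 13 · 19 · 29, which has 5 distinct prime factors.

5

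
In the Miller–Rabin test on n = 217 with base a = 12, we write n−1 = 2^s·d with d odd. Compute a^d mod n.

217 − 1 = 216 = 2^3 · 27, so d = 27.
12^1 ≡ 12 (mod 217)
12^2 ≡ 12^2 = 144 ≡ 144 (mod 217)
12^4 ≡ 144^2 = 20736 ≡ 121 (mod 217)
12^8 ≡ 121^2 = 14641 ≡ 102 (mod 217)
12^16 ≡ 102^2 = 10404 ≡ 205 (mod 217)
27 = 16 + 8 + 2 + 1 in binary powers of 2.
So 12^27 ≡ 205 · 102 · 144 · 12 ≡ 27 (mod 217).
Squaring chain: 27 → 78 → 8; never reaches −1, so base 12 is a Miller–Rabin witness that 217 is composite.

27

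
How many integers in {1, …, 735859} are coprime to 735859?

Factor: 735859 = 43 · 109 · 157.
φ(735859) = (43−1) · (109−1) · (157−1) = 42 · 108 · 156 = 707616.

707616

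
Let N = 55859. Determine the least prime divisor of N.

55859 is odd.
Digit sum 32, not divisible by 3.
Ends in 9: not divisible by 5.
7: 55859 = 7·7979 + 6
11: 55859 = 11·5078 + 1
13: 55859 = 13·4296 + 11
17: 55859 = 17·3285 + 14
19: 55859 = 19·2939 + 18
23: 55859 = 23·2428 + 15
29: 55859 = 29·1926 + 5
31: 55859 = 31·1801 + 28
37: 55859 = 37·1509 + 26
41: 55859 = 41·1362 + 17
43: 55859 = 43·1299 + 2
47: 55859 = 47·1188 + 23
53: 55859 = 53·1053 + 50
59: 55859 = 59·946 + 45
61: 55859 = 61·915 + 44
67: 55859 = 67·833 + 48
71: 55859 = 71·786 + 53
73: 55859 = 73·765 + 14
79: 55859 = 79·707 + 6
83: 55859 = 83·673

83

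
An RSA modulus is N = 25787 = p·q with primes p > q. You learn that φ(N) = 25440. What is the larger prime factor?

241

φ(n) = (p−1)(q−1) = n − (p+q) + 1, so p + q = 25787 − 25440 + 1 = 348.
p and q are the roots of t² − 348t + 25787 = 0.
Discriminant: 348² − 4·25787 = 121104 − 103148 = 17956; √17956 = 134.
q = (348 − 134)/2 = 107, p = (348 + 134)/2 = 241.
Check: 107 · 241 = 25787.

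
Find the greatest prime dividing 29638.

73

29638 = 2 · 14819
14819 = 7 · 2117
2117 = 29 · 73
73 is prime.
So 29638 = 2 · 7 · 29 · 73; the largest prime factor is 73.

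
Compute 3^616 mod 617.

3^1 ≡ 3 (mod 617)
3^2 ≡ 3^2 = 9 ≡ 9 (mod 617)
3^4 ≡ 9^2 = 81 ≡ 81 (mod 617)
3^8 ≡ 81^2 = 6561 ≡ 391 (mod 617)
3^16 ≡ 391^2 = 152881 ≡ 482 (mod 617)
3^32 ≡ 482^2 = 232324 ≡ 332 (mod 617)
3^64 ≡ 332^2 = 110224 ≡ 398 (mod 617)
3^128 ≡ 398^2 = 158404 ≡ 452 (mod 617)
3^256 ≡ 452^2 = 204304 ≡ 77 (mod 617)
3^512 ≡ 77^2 = 5929 ≡ 376 (mod 617)
616 = 512 + 64 + 32 + 8 in binary powers of 2.
So 3^616 ≡ 376 · 398 · 332 · 391 ≡ 1 (mod 617).
Since the result is 1, base 3 gives no evidence that 617 is composite.

1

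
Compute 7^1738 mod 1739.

7^1 ≡ 7 (mod 1739)
7^2 ≡ 7^2 = 49 ≡ 49 (mod 1739)
7^4 ≡ 49^2 = 2401 ≡ 662 (mod 1739)
7^8 ≡ 662^2 = 438244 ≡ 16 (mod 1739)
7^16 ≡ 16^2 = 256 ≡ 256 (mod 1739)
7^32 ≡ 256^2 = 65536 ≡ 1193 (mod 1739)
7^64 ≡ 1193^2 = 1423249 ≡ 747 (mod 1739)
7^128 ≡ 747^2 = 558009 ≡ 1529 (mod 1739)
7^256 ≡ 1529^2 = 2337841 ≡ 625 (mod 1739)
7^512 ≡ 625^2 = 390625 ≡ 1089 (mod 1739)
7^1024 ≡ 1089^2 = 1185921 ≡ 1662 (mod 1739)
1738 = 1024 + 512 + 128 + 64 + 8 + 2 in binary powers of 2.
So 7^1738 ≡ 1662 · 1089 · 1529 · 747 · 16 · 49 ≡ 636 (mod 1739).
Since 636 ≠ 1, base 7 is a Fermat witness: 1739 is composite.

636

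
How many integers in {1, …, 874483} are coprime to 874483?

Factor: 874483 = 23 · 193 · 197.
φ(874483) = (23−1) · (193−1) · (197−1) = 22 · 192 · 196 = 827904.

827904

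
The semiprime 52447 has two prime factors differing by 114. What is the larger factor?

293

Since p = q + 114, we have 52447 = q(q + 114), so q² + 114q − 52447 = 0.
Discriminant: 114² + 4·52447 = 12996 + 209788 = 222784; √222784 = 472.
q = (−114 + 472)/2 = 179, and p = q + 114 = 293.
Check: 179 · 293 = 52447.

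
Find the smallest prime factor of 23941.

23941 is odd.
Digit sum 19, not divisible by 3.
Ends in 1: not divisible by 5.
7: 23941 = 7·3420 + 1
11: 23941 = 11·2176 + 5
13: 23941 = 13·1841 + 8
17: 23941 = 17·1408 + 5
19: 23941 = 19·1260 + 1
23: 23941 = 23·1040 + 21
29: 23941 = 29·825 + 16
31: 23941 = 31·772 + 9
37: 23941 = 37·647 + 2
41: 23941 = 41·583 + 38
43: 23941 = 43·556 + 33
47: 23941 = 47·509 + 18
53: 23941 = 53·451 + 38
59: 23941 = 59·405 + 46
61: 23941 = 61·392 + 29
67: 23941 = 67·357 + 22
71: 23941 = 71·337 + 14
73: 23941 = 73·327 + 70
79: 23941 = 79·303 + 4
83: 23941 = 83·288 + 37
89: 23941 = 89·269

89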